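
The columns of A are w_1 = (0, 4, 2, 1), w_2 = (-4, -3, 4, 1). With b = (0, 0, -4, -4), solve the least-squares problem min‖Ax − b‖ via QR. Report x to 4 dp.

x = (-0.6460, -0.5223)

w_1 = (0, 4, 2, 1); ‖w_1‖ = 4.5826, so q_1 = (0.0000, 0.8729, 0.4364, 0.2182).
q_1·w_2 = 0.0000·(-4) + 0.8729·(-3) + 0.4364·4 + 0.2182·1 = -0.6547.
u_2 = w_2 + 0.6547·q_1 = (-4.0000, -2.4286, 4.2857, 1.1429).
‖u_2‖ = 6.4476, so q_2 = (-0.6204, -0.3767, 0.6647, 0.1773).
Qᵀb = (-2.6186, -3.3678).
Back-substitute: x_2 = -3.3678/6.4476 = -0.5223.
x_1 = (-2.6186 + 0.6547·(-0.5223))/4.5826 = -0.6460.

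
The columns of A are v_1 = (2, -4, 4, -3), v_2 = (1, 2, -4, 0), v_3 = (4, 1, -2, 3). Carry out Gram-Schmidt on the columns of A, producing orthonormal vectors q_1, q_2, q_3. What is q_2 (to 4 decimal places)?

q_2 = (0.6179, 0.0139, -0.6388, -0.4582)

v_1 = (2, -4, 4, -3); ‖v_1‖ = 6.7082, so q_1 = (0.2981, -0.5963, 0.5963, -0.4472).
q_1·v_2 = 0.2981·1 + (-0.5963)·2 + 0.5963·(-4) + (-0.4472)·0 = -3.2796.
u_2 = v_2 + 3.2796·q_1 = (1.9778, 0.0444, -2.0444, -1.4667).
‖u_2‖ = 3.2007, so q_2 = (0.6179, 0.0139, -0.6388, -0.4582).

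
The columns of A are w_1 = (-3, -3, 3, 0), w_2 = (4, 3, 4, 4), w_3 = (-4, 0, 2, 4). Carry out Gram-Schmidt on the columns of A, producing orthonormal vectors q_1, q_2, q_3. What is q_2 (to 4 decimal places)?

q_2 = (0.4082, 0.2722, 0.6804, 0.5443)

q_1 = w_1/‖w_1‖ = (-3, -3, 3, 0)/5.1962 = (-0.5774, -0.5774, 0.5774, 0.0000).
r_{12} = q_1·w_2 = -1.7321.
u_2 = w_2 + 1.7321·q_1 = (3.0000, 2.0000, 5.0000, 4.0000).
‖u_2‖ = 7.3485, so q_2 = (0.4082, 0.2722, 0.6804, 0.5443).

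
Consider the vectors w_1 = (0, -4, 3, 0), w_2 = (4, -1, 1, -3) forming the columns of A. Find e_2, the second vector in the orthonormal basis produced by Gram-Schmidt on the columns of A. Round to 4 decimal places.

e_2 = (0.7994, 0.0240, 0.0320, -0.5995)

e_1 = w_1/‖w_1‖ = (0, -4, 3, 0)/5.0000 = (0.0000, -0.8000, 0.6000, 0.0000).
r_{12} = e_1·w_2 = 1.4000.
u_2 = w_2 − 1.4000·e_1 = (4.0000, 0.1200, 0.1600, -3.0000).
‖u_2‖ = 5.0040, so e_2 = (0.7994, 0.0240, 0.0320, -0.5995).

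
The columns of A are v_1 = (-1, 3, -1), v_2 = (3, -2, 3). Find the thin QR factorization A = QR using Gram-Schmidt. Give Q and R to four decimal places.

v_1 = (-1, 3, -1); ‖v_1‖ = 3.3166, so q_1 = (-0.3015, 0.9045, -0.3015).
q_1·v_2 = (-0.3015)·3 + 0.9045·(-2) + (-0.3015)·3 = -3.6181.
u_2 = v_2 + 3.6181·q_1 = (1.9091, 1.2727, 1.9091).
‖u_2‖ = 2.9848, so q_2 = (0.6396, 0.4264, 0.6396).

Q = [[-0.3015, 0.6396], [0.9045, 0.4264], [-0.3015, 0.6396]], R = [[3.3166, -3.6181], [0.0000, 2.9848]]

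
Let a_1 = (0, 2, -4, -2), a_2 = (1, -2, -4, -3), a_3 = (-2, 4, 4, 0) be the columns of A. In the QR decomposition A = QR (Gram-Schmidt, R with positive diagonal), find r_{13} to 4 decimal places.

a_1 = (0, 2, -4, -2); ‖a_1‖ = 4.8990, so q_1 = (0.0000, 0.4082, -0.8165, -0.4082).
r_{13} = q_1·a_3 = -1.6330.

r_{13} = -1.6330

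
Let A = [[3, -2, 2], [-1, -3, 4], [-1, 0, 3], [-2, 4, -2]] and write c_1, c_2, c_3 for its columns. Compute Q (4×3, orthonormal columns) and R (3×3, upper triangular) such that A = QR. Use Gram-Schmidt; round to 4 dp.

c_1 = (3, -1, -1, -2); ‖c_1‖ = 3.8730, so q_1 = (0.7746, -0.2582, -0.2582, -0.5164).
q_1·c_2 = 0.7746·(-2) + (-0.2582)·(-3) + (-0.2582)·0 + (-0.5164)·4 = -2.8402.
u_2 = c_2 + 2.8402·q_1 = (0.2000, -3.7333, -0.7333, 2.5333).
‖u_2‖ = 4.5753, so q_2 = (0.0437, -0.8160, -0.1603, 0.5537).
q_1·c_3 = 0.7746·2 + (-0.2582)·4 + (-0.2582)·3 + (-0.5164)·(-2) = 0.7746; q_2·c_3 = 0.0437·2 + (-0.8160)·4 + (-0.1603)·3 + 0.5537·(-2) = -4.7647.
u_3 = c_3 − 0.7746·q_1 + 4.7647·q_2 = (1.6083, 0.3121, 2.4363, 1.0382).
‖u_3‖ = 3.1141, so q_3 = (0.5165, 0.1002, 0.7824, 0.3334).

Q = [[0.7746, 0.0437, 0.5165], [-0.2582, -0.8160, 0.1002], [-0.2582, -0.1603, 0.7824], [-0.5164, 0.5537, 0.3334]], R = [[3.8730, -2.8402, 0.7746], [0.0000, 4.5753, -4.7647], [0.0000, 0.0000, 3.1141]]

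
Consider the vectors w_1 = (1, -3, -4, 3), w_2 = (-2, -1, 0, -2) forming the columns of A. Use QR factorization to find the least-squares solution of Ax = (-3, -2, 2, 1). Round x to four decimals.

x = (0.0414, 0.6897)

w_1 = (1, -3, -4, 3); ‖w_1‖ = 5.9161, so q_1 = (0.1690, -0.5071, -0.6761, 0.5071).
q_1·w_2 = 0.1690·(-2) + (-0.5071)·(-1) + (-0.6761)·0 + 0.5071·(-2) = -0.8452.
u_2 = w_2 + 0.8452·q_1 = (-1.8571, -1.4286, -0.5714, -1.5714).
‖u_2‖ = 2.8785, so q_2 = (-0.6452, -0.4963, -0.1985, -0.5459).
Qᵀb = (-0.3381, 1.9852).
Back-substitute: x_2 = 1.9852/2.8785 = 0.6897.
x_1 = (-0.3381 + 0.8452·0.6897)/5.9161 = 0.0414.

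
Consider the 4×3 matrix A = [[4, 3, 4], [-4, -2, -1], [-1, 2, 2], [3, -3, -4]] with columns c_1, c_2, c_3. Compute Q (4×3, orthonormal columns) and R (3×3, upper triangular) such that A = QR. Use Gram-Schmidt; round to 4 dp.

c_1 = (4, -4, -1, 3); ‖c_1‖ = 6.4807, so e_1 = (0.6172, -0.6172, -0.1543, 0.4629).
e_1·c_2 = 0.6172·3 + (-0.6172)·(-2) + (-0.1543)·2 + 0.4629·(-3) = 1.3887.
u_2 = c_2 − 1.3887·e_1 = (2.1429, -1.1429, 2.2143, -3.6429).
‖u_2‖ = 4.9063, so e_2 = (0.4368, -0.2329, 0.4513, -0.7425).
e_1·c_3 = 0.6172·4 + (-0.6172)·(-1) + (-0.1543)·2 + 0.4629·(-4) = 0.9258; e_2·c_3 = 0.4368·4 + (-0.2329)·(-1) + 0.4513·2 + (-0.7425)·(-4) = 5.8526.
u_3 = c_3 − 0.9258·e_1 − 5.8526·e_2 = (0.8724, 0.9347, -0.4985, -0.0831).
‖u_3‖ = 1.3748, so e_3 = (0.6345, 0.6799, -0.3626, -0.0604).

Q = [[0.6172, 0.4368, 0.6345], [-0.6172, -0.2329, 0.6799], [-0.1543, 0.4513, -0.3626], [0.4629, -0.7425, -0.0604]], R = [[6.4807, 1.3887, 0.9258], [0.0000, 4.9063, 5.8526], [0.0000, 0.0000, 1.3748]]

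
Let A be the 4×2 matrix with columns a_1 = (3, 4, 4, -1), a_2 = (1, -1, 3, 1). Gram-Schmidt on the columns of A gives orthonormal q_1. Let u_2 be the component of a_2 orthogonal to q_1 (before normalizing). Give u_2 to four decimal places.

u_2 = (0.2857, -1.9524, 2.0476, 1.2381)

q_1 = a_1/‖a_1‖ = (3, 4, 4, -1)/6.4807 = (0.4629, 0.6172, 0.6172, -0.1543).
r_{12} = q_1·a_2 = 1.5430.
u_2 = a_2 − 1.5430·q_1 = (0.2857, -1.9524, 2.0476, 1.2381).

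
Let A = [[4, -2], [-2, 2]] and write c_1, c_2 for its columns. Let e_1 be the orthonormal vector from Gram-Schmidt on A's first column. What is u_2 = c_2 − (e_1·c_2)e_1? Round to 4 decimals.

c_1 = (4, -2); ‖c_1‖ = 4.4721, so e_1 = (0.8944, -0.4472).
e_1·c_2 = 0.8944·(-2) + (-0.4472)·2 = -2.6833.
u_2 = c_2 + 2.6833·e_1 = (0.4000, 0.8000).

u_2 = (0.4000, 0.8000)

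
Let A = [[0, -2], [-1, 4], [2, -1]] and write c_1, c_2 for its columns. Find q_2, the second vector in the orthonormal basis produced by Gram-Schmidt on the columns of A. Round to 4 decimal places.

q_2 = (-0.5384, 0.7537, 0.3769)

q_1 = c_1/‖c_1‖ = (0, -1, 2)/2.2361 = (0.0000, -0.4472, 0.8944).
r_{12} = q_1·c_2 = -2.6833.
u_2 = c_2 + 2.6833·q_1 = (-2.0000, 2.8000, 1.4000).
‖u_2‖ = 3.7148, so q_2 = (-0.5384, 0.7537, 0.3769).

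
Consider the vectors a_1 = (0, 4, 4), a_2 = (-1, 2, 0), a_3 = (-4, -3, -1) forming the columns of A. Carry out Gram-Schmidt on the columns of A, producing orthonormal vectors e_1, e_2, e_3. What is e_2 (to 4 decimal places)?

e_2 = (-0.5774, 0.5774, -0.5774)

a_1 = (0, 4, 4); ‖a_1‖ = 5.6569, so e_1 = (0.0000, 0.7071, 0.7071).
e_1·a_2 = 0.0000·(-1) + 0.7071·2 + 0.7071·0 = 1.4142.
u_2 = a_2 − 1.4142·e_1 = (-1.0000, 1.0000, -1.0000).
‖u_2‖ = 1.7321, so e_2 = (-0.5774, 0.5774, -0.5774).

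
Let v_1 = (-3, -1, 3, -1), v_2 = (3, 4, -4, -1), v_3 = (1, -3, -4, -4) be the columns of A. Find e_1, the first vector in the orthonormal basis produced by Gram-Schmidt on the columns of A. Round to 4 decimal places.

e_1 = (-0.6708, -0.2236, 0.6708, -0.2236)

e_1 = v_1/‖v_1‖ = (-3, -1, 3, -1)/4.4721 = (-0.6708, -0.2236, 0.6708, -0.2236).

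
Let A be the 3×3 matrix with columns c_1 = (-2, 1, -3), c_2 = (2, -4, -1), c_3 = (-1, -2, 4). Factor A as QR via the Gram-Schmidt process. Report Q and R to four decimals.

Q = [[-0.5345, 0.2933, -0.7926], [0.2673, -0.8311, -0.4878], [-0.8018, -0.4726, 0.3658]], R = [[3.7417, -1.3363, -3.2071], [0.0000, 4.3834, -0.5214], [0.0000, 0.0000, 3.2315]]

c_1 = (-2, 1, -3); ‖c_1‖ = 3.7417, so e_1 = (-0.5345, 0.2673, -0.8018).
e_1·c_2 = (-0.5345)·2 + 0.2673·(-4) + (-0.8018)·(-1) = -1.3363.
u_2 = c_2 + 1.3363·e_1 = (1.2857, -3.6429, -2.0714).
‖u_2‖ = 4.3834, so e_2 = (0.2933, -0.8311, -0.4726).
e_1·c_3 = (-0.5345)·(-1) + 0.2673·(-2) + (-0.8018)·4 = -3.2071; e_2·c_3 = 0.2933·(-1) + (-0.8311)·(-2) + (-0.4726)·4 = -0.5214.
u_3 = c_3 + 3.2071·e_1 + 0.5214·e_2 = (-2.5613, -1.5762, 1.1822).
‖u_3‖ = 3.2315, so e_3 = (-0.7926, -0.4878, 0.3658).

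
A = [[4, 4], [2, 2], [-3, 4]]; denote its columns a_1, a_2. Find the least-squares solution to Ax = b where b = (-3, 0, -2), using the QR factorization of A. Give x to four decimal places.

x = (-0.0571, -0.5429)

a_1 = (4, 2, -3); ‖a_1‖ = 5.3852, so q_1 = (0.7428, 0.3714, -0.5571).
q_1·a_2 = 0.7428·4 + 0.3714·2 + (-0.5571)·4 = 1.4856.
u_2 = a_2 − 1.4856·q_1 = (2.8966, 1.4483, 4.8276).
‖u_2‖ = 5.8132, so q_2 = (0.4983, 0.2491, 0.8305).
Qᵀb = (-1.1142, -3.1557).
Back-substitute: x_2 = -3.1557/5.8132 = -0.5429.
x_1 = (-1.1142 − 1.4856·(-0.5429))/5.3852 = -0.0571.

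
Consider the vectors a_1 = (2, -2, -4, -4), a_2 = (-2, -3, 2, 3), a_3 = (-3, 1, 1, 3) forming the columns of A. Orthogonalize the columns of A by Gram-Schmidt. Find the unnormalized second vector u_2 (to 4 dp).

a_1 = (2, -2, -4, -4); ‖a_1‖ = 6.3246, so q_1 = (0.3162, -0.3162, -0.6325, -0.6325).
q_1·a_2 = 0.3162·(-2) + (-0.3162)·(-3) + (-0.6325)·2 + (-0.6325)·3 = -2.8460.
u_2 = a_2 + 2.8460·q_1 = (-1.1000, -3.9000, 0.2000, 1.2000).

u_2 = (-1.1000, -3.9000, 0.2000, 1.2000)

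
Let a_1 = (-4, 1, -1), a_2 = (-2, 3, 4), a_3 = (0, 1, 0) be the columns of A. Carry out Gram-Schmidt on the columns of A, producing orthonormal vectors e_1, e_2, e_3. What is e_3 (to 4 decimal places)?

a_1 = (-4, 1, -1); ‖a_1‖ = 4.2426, so e_1 = (-0.9428, 0.2357, -0.2357).
e_1·a_2 = (-0.9428)·(-2) + 0.2357·3 + (-0.2357)·4 = 1.6499.
u_2 = a_2 − 1.6499·e_1 = (-0.4444, 2.6111, 4.3889).
‖u_2‖ = 5.1262, so e_2 = (-0.0867, 0.5094, 0.8562).
e_1·a_3 = (-0.9428)·0 + 0.2357·1 + (-0.2357)·0 = 0.2357; e_2·a_3 = (-0.0867)·0 + 0.5094·1 + 0.8562·0 = 0.5094.
u_3 = a_3 − 0.2357·e_1 − 0.5094·e_2 = (0.2664, 0.6850, -0.3805).
‖u_3‖ = 0.8276, so e_3 = (0.3219, 0.8276, -0.4598).

e_3 = (0.3219, 0.8276, -0.4598)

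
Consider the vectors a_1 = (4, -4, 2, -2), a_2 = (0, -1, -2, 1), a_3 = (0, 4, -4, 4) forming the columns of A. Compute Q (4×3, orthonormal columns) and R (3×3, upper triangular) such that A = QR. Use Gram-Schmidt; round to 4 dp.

a_1 = (4, -4, 2, -2); ‖a_1‖ = 6.3246, so e_1 = (0.6325, -0.6325, 0.3162, -0.3162).
e_1·a_2 = 0.6325·0 + (-0.6325)·(-1) + 0.3162·(-2) + (-0.3162)·1 = -0.3162.
u_2 = a_2 + 0.3162·e_1 = (0.2000, -1.2000, -1.9000, 0.9000).
‖u_2‖ = 2.4290, so e_2 = (0.0823, -0.4940, -0.7822, 0.3705).
e_1·a_3 = 0.6325·0 + (-0.6325)·4 + 0.3162·(-4) + (-0.3162)·4 = -5.0596; e_2·a_3 = 0.0823·0 + (-0.4940)·4 + (-0.7822)·(-4) + 0.3705·4 = 2.6348.
u_3 = a_3 + 5.0596·e_1 − 2.6348·e_2 = (2.9831, 2.1017, -0.3390, 1.4237).
‖u_3‖ = 3.9316, so e_3 = (0.7587, 0.5346, -0.0862, 0.3621).

Q = [[0.6325, 0.0823, 0.7587], [-0.6325, -0.4940, 0.5346], [0.3162, -0.7822, -0.0862], [-0.3162, 0.3705, 0.3621]], R = [[6.3246, -0.3162, -5.0596], [0.0000, 2.4290, 2.6348], [0.0000, 0.0000, 3.9316]]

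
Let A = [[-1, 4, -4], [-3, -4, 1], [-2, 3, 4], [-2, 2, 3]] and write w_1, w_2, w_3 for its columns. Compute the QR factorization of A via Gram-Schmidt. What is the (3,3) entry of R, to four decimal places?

r_{33} = 5.6874

w_1 = (-1, -3, -2, -2); ‖w_1‖ = 4.2426, so e_1 = (-0.2357, -0.7071, -0.4714, -0.4714).
e_1·w_2 = (-0.2357)·4 + (-0.7071)·(-4) + (-0.4714)·3 + (-0.4714)·2 = -0.4714.
u_2 = w_2 + 0.4714·e_1 = (3.8889, -4.3333, 2.7778, 1.7778).
‖u_2‖ = 6.6916, so e_2 = (0.5812, -0.6476, 0.4151, 0.2657).
e_1·w_3 = (-0.2357)·(-4) + (-0.7071)·1 + (-0.4714)·4 + (-0.4714)·3 = -3.0641; e_2·w_3 = 0.5812·(-4) + (-0.6476)·1 + 0.4151·4 + 0.2657·3 = -0.5147.
u_3 = w_3 + 3.0641·e_1 + 0.5147·e_2 = (-4.4231, -1.5000, 2.7692, 1.6923).
r_{33} = ‖u_3‖ = 5.6874.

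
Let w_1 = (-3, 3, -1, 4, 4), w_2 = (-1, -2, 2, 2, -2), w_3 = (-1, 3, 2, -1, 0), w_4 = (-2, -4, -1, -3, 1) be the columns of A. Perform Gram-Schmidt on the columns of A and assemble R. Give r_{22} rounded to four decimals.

r_{22} = 4.0632

w_1 = (-3, 3, -1, 4, 4); ‖w_1‖ = 7.1414, so e_1 = (-0.4201, 0.4201, -0.1400, 0.5601, 0.5601).
e_1·w_2 = (-0.4201)·(-1) + 0.4201·(-2) + (-0.1400)·2 + 0.5601·2 + 0.5601·(-2) = -0.7001.
u_2 = w_2 + 0.7001·e_1 = (-1.2941, -1.7059, 1.9020, 2.3922, -1.6078).
r_{22} = ‖u_2‖ = 4.0632.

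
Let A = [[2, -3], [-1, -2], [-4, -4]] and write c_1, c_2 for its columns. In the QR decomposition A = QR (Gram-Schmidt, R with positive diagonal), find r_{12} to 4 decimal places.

c_1 = (2, -1, -4); ‖c_1‖ = 4.5826, so q_1 = (0.4364, -0.2182, -0.8729).
r_{12} = q_1·c_2 = 2.6186.

r_{12} = 2.6186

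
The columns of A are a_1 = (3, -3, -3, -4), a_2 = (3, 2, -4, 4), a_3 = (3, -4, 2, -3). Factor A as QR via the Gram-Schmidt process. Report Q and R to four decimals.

Q = [[0.4575, 0.4577, 0.6441], [-0.4575, 0.2878, -0.3608], [-0.4575, -0.6068, 0.6036], [-0.6100, 0.5826, 0.3010]], R = [[6.5574, -0.1525, 4.1175], [0.0000, 6.7065, -2.7395], [0.0000, 0.0000, 3.6799]]

a_1 = (3, -3, -3, -4); ‖a_1‖ = 6.5574, so e_1 = (0.4575, -0.4575, -0.4575, -0.6100).
e_1·a_2 = 0.4575·3 + (-0.4575)·2 + (-0.4575)·(-4) + (-0.6100)·4 = -0.1525.
u_2 = a_2 + 0.1525·e_1 = (3.0698, 1.9302, -4.0698, 3.9070).
‖u_2‖ = 6.7065, so e_2 = (0.4577, 0.2878, -0.6068, 0.5826).
e_1·a_3 = 0.4575·3 + (-0.4575)·(-4) + (-0.4575)·2 + (-0.6100)·(-3) = 4.1175; e_2·a_3 = 0.4577·3 + 0.2878·(-4) + (-0.6068)·2 + 0.5826·(-3) = -2.7395.
u_3 = a_3 − 4.1175·e_1 + 2.7395·e_2 = (2.3702, -1.3278, 2.2213, 1.1075).
‖u_3‖ = 3.6799, so e_3 = (0.6441, -0.3608, 0.6036, 0.3010).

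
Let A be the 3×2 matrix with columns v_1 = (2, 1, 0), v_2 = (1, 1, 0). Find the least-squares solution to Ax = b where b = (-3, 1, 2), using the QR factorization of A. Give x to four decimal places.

x = (-4.0000, 5.0000)

v_1 = (2, 1, 0); ‖v_1‖ = 2.2361, so q_1 = (0.8944, 0.4472, 0.0000).
q_1·v_2 = 0.8944·1 + 0.4472·1 + 0.0000·0 = 1.3416.
u_2 = v_2 − 1.3416·q_1 = (-0.2000, 0.4000, 0.0000).
‖u_2‖ = 0.4472, so q_2 = (-0.4472, 0.8944, 0.0000).
Qᵀb = (-2.2361, 2.2361).
Back-substitute: x_2 = 2.2361/0.4472 = 5.0000.
x_1 = (-2.2361 − 1.3416·5.0000)/2.2361 = -4.0000.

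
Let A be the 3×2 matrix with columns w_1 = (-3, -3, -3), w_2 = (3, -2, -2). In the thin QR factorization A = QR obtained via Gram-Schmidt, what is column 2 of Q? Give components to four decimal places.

e_2 = (0.8165, -0.4082, -0.4082)

w_1 = (-3, -3, -3); ‖w_1‖ = 5.1962, so e_1 = (-0.5774, -0.5774, -0.5774).
e_1·w_2 = (-0.5774)·3 + (-0.5774)·(-2) + (-0.5774)·(-2) = 0.5774.
u_2 = w_2 − 0.5774·e_1 = (3.3333, -1.6667, -1.6667).
‖u_2‖ = 4.0825, so e_2 = (0.8165, -0.4082, -0.4082).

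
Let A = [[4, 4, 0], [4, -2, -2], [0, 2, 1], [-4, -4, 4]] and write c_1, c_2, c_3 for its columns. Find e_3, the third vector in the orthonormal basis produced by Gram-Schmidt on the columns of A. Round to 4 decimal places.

e_3 = (0.6240, 0.0960, 0.2880, 0.7200)

c_1 = (4, 4, 0, -4); ‖c_1‖ = 6.9282, so e_1 = (0.5774, 0.5774, 0.0000, -0.5774).
e_1·c_2 = 0.5774·4 + 0.5774·(-2) + 0.0000·2 + (-0.5774)·(-4) = 3.4641.
u_2 = c_2 − 3.4641·e_1 = (2.0000, -4.0000, 2.0000, -2.0000).
‖u_2‖ = 5.2915, so e_2 = (0.3780, -0.7559, 0.3780, -0.3780).
e_1·c_3 = 0.5774·0 + 0.5774·(-2) + 0.0000·1 + (-0.5774)·4 = -3.4641; e_2·c_3 = 0.3780·0 + (-0.7559)·(-2) + 0.3780·1 + (-0.3780)·4 = 0.3780.
u_3 = c_3 + 3.4641·e_1 − 0.3780·e_2 = (1.8571, 0.2857, 0.8571, 2.1429).
‖u_3‖ = 2.9761, so e_3 = (0.6240, 0.0960, 0.2880, 0.7200).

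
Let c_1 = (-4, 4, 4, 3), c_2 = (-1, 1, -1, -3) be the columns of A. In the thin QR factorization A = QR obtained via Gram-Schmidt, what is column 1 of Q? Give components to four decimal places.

c_1 = (-4, 4, 4, 3); ‖c_1‖ = 7.5498, so q_1 = (-0.5298, 0.5298, 0.5298, 0.3974).

q_1 = (-0.5298, 0.5298, 0.5298, 0.3974)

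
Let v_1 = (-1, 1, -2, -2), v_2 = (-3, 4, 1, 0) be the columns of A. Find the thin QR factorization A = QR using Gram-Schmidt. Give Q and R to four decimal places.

Q = [[-0.3162, -0.5157], [0.3162, 0.7220], [-0.6325, 0.4126], [-0.6325, 0.2063]], R = [[3.1623, 1.5811], [0.0000, 4.8477]]

q_1 = v_1/‖v_1‖ = (-1, 1, -2, -2)/3.1623 = (-0.3162, 0.3162, -0.6325, -0.6325).
r_{12} = q_1·v_2 = 1.5811.
u_2 = v_2 − 1.5811·q_1 = (-2.5000, 3.5000, 2.0000, 1.0000).
‖u_2‖ = 4.8477, so q_2 = (-0.5157, 0.7220, 0.4126, 0.2063).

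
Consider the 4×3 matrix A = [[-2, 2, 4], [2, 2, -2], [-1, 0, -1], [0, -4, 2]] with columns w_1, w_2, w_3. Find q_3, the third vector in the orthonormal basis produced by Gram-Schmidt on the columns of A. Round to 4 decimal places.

w_1 = (-2, 2, -1, 0); ‖w_1‖ = 3.0000, so q_1 = (-0.6667, 0.6667, -0.3333, 0.0000).
q_1·w_2 = (-0.6667)·2 + 0.6667·2 + (-0.3333)·0 + 0.0000·(-4) = 0.0000.
u_2 = w_2 + 0.0000·q_1 = (2.0000, 2.0000, 0.0000, -4.0000).
‖u_2‖ = 4.8990, so q_2 = (0.4082, 0.4082, 0.0000, -0.8165).
q_1·w_3 = (-0.6667)·4 + 0.6667·(-2) + (-0.3333)·(-1) + 0.0000·2 = -3.6667; q_2·w_3 = 0.4082·4 + 0.4082·(-2) + 0.0000·(-1) + (-0.8165)·2 = -0.8165.
u_3 = w_3 + 3.6667·q_1 + 0.8165·q_2 = (1.8889, 0.7778, -2.2222, 1.3333).
‖u_3‖ = 3.2998, so q_3 = (0.5724, 0.2357, -0.6734, 0.4041).

q_3 = (0.5724, 0.2357, -0.6734, 0.4041)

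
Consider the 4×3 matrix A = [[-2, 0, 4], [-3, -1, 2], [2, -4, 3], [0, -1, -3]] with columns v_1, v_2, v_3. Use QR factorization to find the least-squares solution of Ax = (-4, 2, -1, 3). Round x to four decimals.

x = (-0.7670, -0.9152, -1.0580)

q_1 = v_1/‖v_1‖ = (-2, -3, 2, 0)/4.1231 = (-0.4851, -0.7276, 0.4851, 0.0000).
r_{12} = q_1·v_2 = -1.2127.
u_2 = v_2 + 1.2127·q_1 = (-0.5882, -1.8824, -3.4118, -1.0000).
‖u_2‖ = 4.0656, so q_2 = (-0.1447, -0.4630, -0.8392, -0.2460).
r_{13} = q_1·v_3 = -1.9403; r_{23} = q_2·v_3 = -3.2843.
u_3 = v_3 + 1.9403·q_1 + 3.2843·q_2 = (2.5836, -0.9324, 1.1851, -3.8078).
‖u_3‖ = 4.8424, so q_3 = (0.5335, -0.1925, 0.2447, -0.7864).
Qᵀb = (0.0000, -0.2460, -5.1231).
Back-substitute: x_3 = -5.1231/4.8424 = -1.0580.
x_2 = (-0.2460 + 3.2843·(-1.0580))/4.0656 = -0.9152.
x_1 = (0.0000 + 1.2127·(-0.9152) + 1.9403·(-1.0580))/4.1231 = -0.7670.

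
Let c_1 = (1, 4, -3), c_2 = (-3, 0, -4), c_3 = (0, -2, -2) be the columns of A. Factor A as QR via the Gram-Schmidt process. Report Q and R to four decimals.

c_1 = (1, 4, -3); ‖c_1‖ = 5.0990, so q_1 = (0.1961, 0.7845, -0.5883).
q_1·c_2 = 0.1961·(-3) + 0.7845·0 + (-0.5883)·(-4) = 1.7650.
u_2 = c_2 − 1.7650·q_1 = (-3.3462, -1.3846, -2.9615).
‖u_2‖ = 4.6781, so q_2 = (-0.7153, -0.2960, -0.6331).
q_1·c_3 = 0.1961·0 + 0.7845·(-2) + (-0.5883)·(-2) = -0.3922; q_2·c_3 = (-0.7153)·0 + (-0.2960)·(-2) + (-0.6331)·(-2) = 1.8581.
u_3 = c_3 + 0.3922·q_1 − 1.8581·q_2 = (1.4060, -1.1424, -1.0545).
‖u_3‖ = 2.0961, so q_3 = (0.6708, -0.5450, -0.5031).

Q = [[0.1961, -0.7153, 0.6708], [0.7845, -0.2960, -0.5450], [-0.5883, -0.6331, -0.5031]], R = [[5.0990, 1.7650, -0.3922], [0.0000, 4.6781, 1.8581], [0.0000, 0.0000, 2.0961]]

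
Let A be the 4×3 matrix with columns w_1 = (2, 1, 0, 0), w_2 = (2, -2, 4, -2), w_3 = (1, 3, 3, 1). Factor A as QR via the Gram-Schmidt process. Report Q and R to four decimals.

Q = [[0.8944, 0.2301, -0.3099], [0.4472, -0.4602, 0.6198], [0.0000, 0.7670, 0.6353], [0.0000, -0.3835, 0.3409]], R = [[2.2361, 0.8944, 2.2361], [0.0000, 5.2154, 0.7670], [0.0000, 0.0000, 3.7963]]

w_1 = (2, 1, 0, 0); ‖w_1‖ = 2.2361, so e_1 = (0.8944, 0.4472, 0.0000, 0.0000).
e_1·w_2 = 0.8944·2 + 0.4472·(-2) + 0.0000·4 + 0.0000·(-2) = 0.8944.
u_2 = w_2 − 0.8944·e_1 = (1.2000, -2.4000, 4.0000, -2.0000).
‖u_2‖ = 5.2154, so e_2 = (0.2301, -0.4602, 0.7670, -0.3835).
e_1·w_3 = 0.8944·1 + 0.4472·3 + 0.0000·3 + 0.0000·1 = 2.2361; e_2·w_3 = 0.2301·1 + (-0.4602)·3 + 0.7670·3 + (-0.3835)·1 = 0.7670.
u_3 = w_3 − 2.2361·e_1 − 0.7670·e_2 = (-1.1765, 2.3529, 2.4118, 1.2941).
‖u_3‖ = 3.7963, so e_3 = (-0.3099, 0.6198, 0.6353, 0.3409).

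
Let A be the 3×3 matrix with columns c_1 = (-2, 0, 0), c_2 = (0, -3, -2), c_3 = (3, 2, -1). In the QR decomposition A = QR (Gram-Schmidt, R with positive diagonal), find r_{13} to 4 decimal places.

r_{13} = -3.0000

c_1 = (-2, 0, 0); ‖c_1‖ = 2.0000, so e_1 = (-1.0000, 0.0000, 0.0000).
r_{13} = e_1·c_3 = -3.0000.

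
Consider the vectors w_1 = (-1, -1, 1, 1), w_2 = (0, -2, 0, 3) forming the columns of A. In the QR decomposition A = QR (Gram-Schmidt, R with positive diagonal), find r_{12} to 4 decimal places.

r_{12} = 2.5000

e_1 = w_1/‖w_1‖ = (-1, -1, 1, 1)/2.0000 = (-0.5000, -0.5000, 0.5000, 0.5000).
r_{12} = e_1·w_2 = 2.5000.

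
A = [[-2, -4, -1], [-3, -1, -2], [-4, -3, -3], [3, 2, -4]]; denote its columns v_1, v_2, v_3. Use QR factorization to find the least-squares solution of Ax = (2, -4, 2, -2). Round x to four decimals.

x = (0.7105, -1.2390, 0.3663)

v_1 = (-2, -3, -4, 3); ‖v_1‖ = 6.1644, so q_1 = (-0.3244, -0.4867, -0.6489, 0.4867).
q_1·v_2 = (-0.3244)·(-4) + (-0.4867)·(-1) + (-0.6489)·(-3) + 0.4867·2 = 4.7044.
u_2 = v_2 − 4.7044·q_1 = (-2.4737, 1.2895, 0.0526, -0.2895).
‖u_2‖ = 2.8051, so q_2 = (-0.8819, 0.4597, 0.0188, -0.1032).
q_1·v_3 = (-0.3244)·(-1) + (-0.4867)·(-2) + (-0.6489)·(-3) + 0.4867·(-4) = 1.2978; q_2·v_3 = (-0.8819)·(-1) + 0.4597·(-2) + 0.0188·(-3) + (-0.1032)·(-4) = 0.3190.
u_3 = v_3 − 1.2978·q_1 − 0.3190·q_2 = (-0.2977, -1.5151, -2.1639, -4.5987).
‖u_3‖ = 5.3117, so q_3 = (-0.0560, -0.2852, -0.4074, -0.8658).
Qᵀb = (-0.9733, -3.3586, 1.9456).
Back-substitute: x_3 = 1.9456/5.3117 = 0.3663.
x_2 = (-3.3586 − 0.3190·0.3663)/2.8051 = -1.2390.
x_1 = (-0.9733 − 4.7044·(-1.2390) − 1.2978·0.3663)/6.1644 = 0.7105.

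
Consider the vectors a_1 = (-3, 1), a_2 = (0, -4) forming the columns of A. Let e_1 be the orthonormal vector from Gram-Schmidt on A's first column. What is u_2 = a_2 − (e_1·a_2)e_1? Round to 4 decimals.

u_2 = (-1.2000, -3.6000)

a_1 = (-3, 1); ‖a_1‖ = 3.1623, so e_1 = (-0.9487, 0.3162).
e_1·a_2 = (-0.9487)·0 + 0.3162·(-4) = -1.2649.
u_2 = a_2 + 1.2649·e_1 = (-1.2000, -3.6000).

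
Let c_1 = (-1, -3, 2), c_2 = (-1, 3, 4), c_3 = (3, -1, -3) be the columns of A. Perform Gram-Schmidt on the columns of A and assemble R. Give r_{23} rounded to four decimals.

c_1 = (-1, -3, 2); ‖c_1‖ = 3.7417, so e_1 = (-0.2673, -0.8018, 0.5345).
e_1·c_2 = (-0.2673)·(-1) + (-0.8018)·3 + 0.5345·4 = 0.0000.
u_2 = c_2 + 0.0000·e_1 = (-1.0000, 3.0000, 4.0000).
‖u_2‖ = 5.0990, so e_2 = (-0.1961, 0.5883, 0.7845).
r_{23} = e_2·c_3 = -3.5301.

r_{23} = -3.5301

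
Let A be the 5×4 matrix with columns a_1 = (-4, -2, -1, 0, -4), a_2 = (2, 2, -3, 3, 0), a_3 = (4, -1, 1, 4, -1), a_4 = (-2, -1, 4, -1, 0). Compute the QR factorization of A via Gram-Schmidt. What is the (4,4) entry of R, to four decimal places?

a_1 = (-4, -2, -1, 0, -4); ‖a_1‖ = 6.0828, so e_1 = (-0.6576, -0.3288, -0.1644, 0.0000, -0.6576).
e_1·a_2 = (-0.6576)·2 + (-0.3288)·2 + (-0.1644)·(-3) + 0.0000·3 + (-0.6576)·0 = -1.4796.
u_2 = a_2 + 1.4796·e_1 = (1.0270, 1.5135, -3.2432, 3.0000, -0.9730).
‖u_2‖ = 4.8796, so e_2 = (0.2105, 0.3102, -0.6646, 0.6148, -0.1994).
e_1·a_3 = (-0.6576)·4 + (-0.3288)·(-1) + (-0.1644)·1 + 0.0000·4 + (-0.6576)·(-1) = -1.8084; e_2·a_3 = 0.2105·4 + 0.3102·(-1) + (-0.6646)·1 + 0.6148·4 + (-0.1994)·(-1) = 2.5257.
u_3 = a_3 + 1.8084·e_1 − 2.5257·e_2 = (2.2792, -2.3780, 2.3814, 2.4472, -1.6856).
‖u_3‖ = 5.0350, so e_3 = (0.4527, -0.4723, 0.4730, 0.4860, -0.3348).
e_1·a_4 = (-0.6576)·(-2) + (-0.3288)·(-1) + (-0.1644)·4 + 0.0000·(-1) + (-0.6576)·0 = 0.9864; e_2·a_4 = 0.2105·(-2) + 0.3102·(-1) + (-0.6646)·4 + 0.6148·(-1) + (-0.1994)·0 = -4.0045; e_3·a_4 = 0.4527·(-2) + (-0.4723)·(-1) + 0.4730·4 + 0.4860·(-1) + (-0.3348)·0 = 0.9728.
u_4 = a_4 − 0.9864·e_1 + 4.0045·e_2 − 0.9728·e_3 = (-0.9489, 1.0258, 1.0405, 0.9892, 0.1758).
r_{44} = ‖u_4‖ = 2.0111.

r_{44} = 2.0111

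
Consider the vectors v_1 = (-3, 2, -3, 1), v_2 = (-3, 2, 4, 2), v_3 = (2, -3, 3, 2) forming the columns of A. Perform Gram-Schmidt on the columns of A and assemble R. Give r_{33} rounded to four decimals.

e_1 = v_1/‖v_1‖ = (-3, 2, -3, 1)/4.7958 = (-0.6255, 0.4170, -0.6255, 0.2085).
r_{12} = e_1·v_2 = 0.6255.
u_2 = v_2 − 0.6255·e_1 = (-2.6087, 1.7391, 4.3913, 1.8696).
‖u_2‖ = 5.7104, so e_2 = (-0.4568, 0.3046, 0.7690, 0.3274).
r_{13} = e_1·v_3 = -3.9618; r_{23} = e_2·v_3 = 1.1345.
u_3 = v_3 + 3.9618·e_1 − 1.1345·e_2 = (0.0400, -1.6933, -0.3507, 2.4547).
r_{33} = ‖u_3‖ = 3.0029.

r_{33} = 3.0029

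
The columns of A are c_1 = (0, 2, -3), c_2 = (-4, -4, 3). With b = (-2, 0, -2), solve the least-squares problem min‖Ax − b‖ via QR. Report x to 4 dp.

x = (1.1475, 0.5246)

e_1 = c_1/‖c_1‖ = (0, 2, -3)/3.6056 = (0.0000, 0.5547, -0.8321).
r_{12} = e_1·c_2 = -4.7150.
u_2 = c_2 + 4.7150·e_1 = (-4.0000, -1.3846, -0.9231).
‖u_2‖ = 4.3323, so e_2 = (-0.9233, -0.3196, -0.2131).
Qᵀb = (1.6641, 2.2727).
Back-substitute: x_2 = 2.2727/4.3323 = 0.5246.
x_1 = (1.6641 + 4.7150·0.5246)/3.6056 = 1.1475.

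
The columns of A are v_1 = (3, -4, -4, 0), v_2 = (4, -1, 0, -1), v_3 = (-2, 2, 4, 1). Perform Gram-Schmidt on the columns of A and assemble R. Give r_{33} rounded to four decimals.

r_{33} = 1.7338

v_1 = (3, -4, -4, 0); ‖v_1‖ = 6.4031, so e_1 = (0.4685, -0.6247, -0.6247, 0.0000).
e_1·v_2 = 0.4685·4 + (-0.6247)·(-1) + (-0.6247)·0 + 0.0000·(-1) = 2.4988.
u_2 = v_2 − 2.4988·e_1 = (2.8293, 0.5610, 1.5610, -1.0000).
‖u_2‖ = 3.4287, so e_2 = (0.8252, 0.1636, 0.4553, -0.2917).
e_1·v_3 = 0.4685·(-2) + (-0.6247)·2 + (-0.6247)·4 + 0.0000·1 = -4.6852; e_2·v_3 = 0.8252·(-2) + 0.1636·2 + 0.4553·4 + (-0.2917)·1 = 0.2063.
u_3 = v_3 + 4.6852·e_1 − 0.2063·e_2 = (0.0249, -0.9606, 0.9793, 1.0602).
r_{33} = ‖u_3‖ = 1.7338.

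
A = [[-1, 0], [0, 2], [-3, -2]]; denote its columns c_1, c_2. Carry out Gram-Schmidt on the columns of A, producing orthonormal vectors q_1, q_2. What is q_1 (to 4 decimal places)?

q_1 = (-0.3162, 0.0000, -0.9487)

q_1 = c_1/‖c_1‖ = (-1, 0, -3)/3.1623 = (-0.3162, 0.0000, -0.9487).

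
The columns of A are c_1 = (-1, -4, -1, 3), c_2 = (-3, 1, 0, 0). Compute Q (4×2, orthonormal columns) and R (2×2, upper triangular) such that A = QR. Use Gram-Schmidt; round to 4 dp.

c_1 = (-1, -4, -1, 3); ‖c_1‖ = 5.1962, so e_1 = (-0.1925, -0.7698, -0.1925, 0.5774).
e_1·c_2 = (-0.1925)·(-3) + (-0.7698)·1 + (-0.1925)·0 + 0.5774·0 = -0.1925.
u_2 = c_2 + 0.1925·e_1 = (-3.0370, 0.8519, -0.0370, 0.1111).
‖u_2‖ = 3.1564, so e_2 = (-0.9622, 0.2699, -0.0117, 0.0352).

Q = [[-0.1925, -0.9622], [-0.7698, 0.2699], [-0.1925, -0.0117], [0.5774, 0.0352]], R = [[5.1962, -0.1925], [0.0000, 3.1564]]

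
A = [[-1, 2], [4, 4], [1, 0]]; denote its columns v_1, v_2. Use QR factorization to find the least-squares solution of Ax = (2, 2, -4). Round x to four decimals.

e_1 = v_1/‖v_1‖ = (-1, 4, 1)/4.2426 = (-0.2357, 0.9428, 0.2357).
r_{12} = e_1·v_2 = 3.2998.
u_2 = v_2 − 3.2998·e_1 = (2.7778, 0.8889, -0.7778).
‖u_2‖ = 3.0185, so e_2 = (0.9203, 0.2945, -0.2577).
Qᵀb = (0.4714, 3.4602).
Back-substitute: x_2 = 3.4602/3.0185 = 1.1463.
x_1 = (0.4714 − 3.2998·1.1463)/4.2426 = -0.7805.

x = (-0.7805, 1.1463)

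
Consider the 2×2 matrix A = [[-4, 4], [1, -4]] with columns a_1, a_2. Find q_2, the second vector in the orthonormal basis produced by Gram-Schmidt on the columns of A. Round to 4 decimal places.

a_1 = (-4, 1); ‖a_1‖ = 4.1231, so q_1 = (-0.9701, 0.2425).
q_1·a_2 = (-0.9701)·4 + 0.2425·(-4) = -4.8507.
u_2 = a_2 + 4.8507·q_1 = (-0.7059, -2.8235).
‖u_2‖ = 2.9104, so q_2 = (-0.2425, -0.9701).

q_2 = (-0.2425, -0.9701)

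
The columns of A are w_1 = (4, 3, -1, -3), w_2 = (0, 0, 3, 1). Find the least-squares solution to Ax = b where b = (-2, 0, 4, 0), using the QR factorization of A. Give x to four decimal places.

w_1 = (4, 3, -1, -3); ‖w_1‖ = 5.9161, so q_1 = (0.6761, 0.5071, -0.1690, -0.5071).
q_1·w_2 = 0.6761·0 + 0.5071·0 + (-0.1690)·3 + (-0.5071)·1 = -1.0142.
u_2 = w_2 + 1.0142·q_1 = (0.6857, 0.5143, 2.8286, 0.4857).
‖u_2‖ = 2.9952, so q_2 = (0.2289, 0.1717, 0.9444, 0.1622).
Qᵀb = (-2.0284, 3.3196).
Back-substitute: x_2 = 3.3196/2.9952 = 1.1083.
x_1 = (-2.0284 + 1.0142·1.1083)/5.9161 = -0.1529.

x = (-0.1529, 1.1083)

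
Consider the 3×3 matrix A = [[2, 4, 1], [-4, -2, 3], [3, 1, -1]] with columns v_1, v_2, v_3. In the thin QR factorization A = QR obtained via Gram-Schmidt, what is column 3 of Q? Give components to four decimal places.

v_1 = (2, -4, 3); ‖v_1‖ = 5.3852, so e_1 = (0.3714, -0.7428, 0.5571).
e_1·v_2 = 0.3714·4 + (-0.7428)·(-2) + 0.5571·1 = 3.5282.
u_2 = v_2 − 3.5282·e_1 = (2.6897, 0.6207, -0.9655).
‖u_2‖ = 2.9243, so e_2 = (0.9197, 0.2122, -0.3302).
e_1·v_3 = 0.3714·1 + (-0.7428)·3 + 0.5571·(-1) = -2.4140; e_2·v_3 = 0.9197·1 + 0.2122·3 + (-0.3302)·(-1) = 1.8867.
u_3 = v_3 + 2.4140·e_1 − 1.8867·e_2 = (0.1613, 0.8065, 0.9677).
‖u_3‖ = 1.2700, so e_3 = (0.1270, 0.6350, 0.7620).

e_3 = (0.1270, 0.6350, 0.7620)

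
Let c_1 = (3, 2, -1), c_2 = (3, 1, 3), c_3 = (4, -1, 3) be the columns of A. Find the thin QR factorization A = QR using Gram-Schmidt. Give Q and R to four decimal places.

c_1 = (3, 2, -1); ‖c_1‖ = 3.7417, so e_1 = (0.8018, 0.5345, -0.2673).
e_1·c_2 = 0.8018·3 + 0.5345·1 + (-0.2673)·3 = 2.1381.
u_2 = c_2 − 2.1381·e_1 = (1.2857, -0.1429, 3.5714).
‖u_2‖ = 3.7985, so e_2 = (0.3385, -0.0376, 0.9402).
e_1·c_3 = 0.8018·4 + 0.5345·(-1) + (-0.2673)·3 = 1.8708; e_2·c_3 = 0.3385·4 + (-0.0376)·(-1) + 0.9402·3 = 4.2122.
u_3 = c_3 − 1.8708·e_1 − 4.2122·e_2 = (1.0743, -1.8416, -0.4604).
‖u_3‖ = 2.1812, so e_3 = (0.4925, -0.8443, -0.2111).

Q = [[0.8018, 0.3385, 0.4925], [0.5345, -0.0376, -0.8443], [-0.2673, 0.9402, -0.2111]], R = [[3.7417, 2.1381, 1.8708], [0.0000, 3.7985, 4.2122], [0.0000, 0.0000, 2.1812]]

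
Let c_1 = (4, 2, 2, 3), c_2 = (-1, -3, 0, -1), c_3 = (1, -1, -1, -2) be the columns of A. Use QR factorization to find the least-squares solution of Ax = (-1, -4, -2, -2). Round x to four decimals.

x = (-0.1994, 0.9121, 0.5936)

c_1 = (4, 2, 2, 3); ‖c_1‖ = 5.7446, so e_1 = (0.6963, 0.3482, 0.3482, 0.5222).
e_1·c_2 = 0.6963·(-1) + 0.3482·(-3) + 0.3482·0 + 0.5222·(-1) = -2.2630.
u_2 = c_2 + 2.2630·e_1 = (0.5758, -2.2121, 0.7879, 0.1818).
‖u_2‖ = 2.4246, so e_2 = (0.2375, -0.9124, 0.3249, 0.0750).
e_1·c_3 = 0.6963·1 + 0.3482·(-1) + 0.3482·(-1) + 0.5222·(-2) = -1.0445; e_2·c_3 = 0.2375·1 + (-0.9124)·(-1) + 0.3249·(-1) + 0.0750·(-2) = 0.6749.
u_3 = c_3 + 1.0445·e_1 − 0.6749·e_2 = (1.5670, -0.0206, -0.8557, -1.5052).
‖u_3‖ = 2.3353, so e_3 = (0.6710, -0.0088, -0.3664, -0.6445).
Qᵀb = (-3.8297, 2.6121, 1.3862).
Back-substitute: x_3 = 1.3862/2.3353 = 0.5936.
x_2 = (2.6121 − 0.6749·0.5936)/2.4246 = 0.9121.
x_1 = (-3.8297 + 2.2630·0.9121 + 1.0445·0.5936)/5.7446 = -0.1994.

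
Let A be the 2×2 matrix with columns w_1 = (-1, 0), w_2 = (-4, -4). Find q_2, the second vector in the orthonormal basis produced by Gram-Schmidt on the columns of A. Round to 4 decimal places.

q_1 = w_1/‖w_1‖ = (-1, 0)/1.0000 = (-1.0000, 0.0000).
r_{12} = q_1·w_2 = 4.0000.
u_2 = w_2 − 4.0000·q_1 = (0.0000, -4.0000).
‖u_2‖ = 4.0000, so q_2 = (0.0000, -1.0000).

q_2 = (0.0000, -1.0000)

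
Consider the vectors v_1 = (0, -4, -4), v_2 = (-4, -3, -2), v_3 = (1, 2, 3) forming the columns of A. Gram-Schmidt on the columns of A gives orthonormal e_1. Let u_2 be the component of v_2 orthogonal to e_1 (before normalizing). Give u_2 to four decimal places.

v_1 = (0, -4, -4); ‖v_1‖ = 5.6569, so e_1 = (0.0000, -0.7071, -0.7071).
e_1·v_2 = 0.0000·(-4) + (-0.7071)·(-3) + (-0.7071)·(-2) = 3.5355.
u_2 = v_2 − 3.5355·e_1 = (-4.0000, -0.5000, 0.5000).

u_2 = (-4.0000, -0.5000, 0.5000)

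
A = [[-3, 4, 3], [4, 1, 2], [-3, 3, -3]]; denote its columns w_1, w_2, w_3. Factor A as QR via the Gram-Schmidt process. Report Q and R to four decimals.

w_1 = (-3, 4, -3); ‖w_1‖ = 5.8310, so e_1 = (-0.5145, 0.6860, -0.5145).
e_1·w_2 = (-0.5145)·4 + 0.6860·1 + (-0.5145)·3 = -2.9155.
u_2 = w_2 + 2.9155·e_1 = (2.5000, 3.0000, 1.5000).
‖u_2‖ = 4.1833, so e_2 = (0.5976, 0.7171, 0.3586).
e_1·w_3 = (-0.5145)·3 + 0.6860·2 + (-0.5145)·(-3) = 1.3720; e_2·w_3 = 0.5976·3 + 0.7171·2 + 0.3586·(-3) = 2.1514.
u_3 = w_3 − 1.3720·e_1 − 2.1514·e_2 = (2.4202, -0.4840, -3.0655).
‖u_3‖ = 3.9356, so e_3 = (0.6149, -0.1230, -0.7789).

Q = [[-0.5145, 0.5976, 0.6149], [0.6860, 0.7171, -0.1230], [-0.5145, 0.3586, -0.7789]], R = [[5.8310, -2.9155, 1.3720], [0.0000, 4.1833, 2.1514], [0.0000, 0.0000, 3.9356]]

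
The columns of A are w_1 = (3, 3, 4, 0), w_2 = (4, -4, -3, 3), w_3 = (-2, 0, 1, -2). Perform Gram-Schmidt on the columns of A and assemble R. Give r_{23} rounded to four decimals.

w_1 = (3, 3, 4, 0); ‖w_1‖ = 5.8310, so e_1 = (0.5145, 0.5145, 0.6860, 0.0000).
e_1·w_2 = 0.5145·4 + 0.5145·(-4) + 0.6860·(-3) + 0.0000·3 = -2.0580.
u_2 = w_2 + 2.0580·e_1 = (5.0588, -2.9412, -1.5882, 3.0000).
‖u_2‖ = 6.7650, so e_2 = (0.7478, -0.4348, -0.2348, 0.4435).
r_{23} = e_2·w_3 = -2.6173.

r_{23} = -2.6173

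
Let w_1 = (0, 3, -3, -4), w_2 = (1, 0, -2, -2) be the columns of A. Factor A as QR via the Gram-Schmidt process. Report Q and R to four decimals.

w_1 = (0, 3, -3, -4); ‖w_1‖ = 5.8310, so e_1 = (0.0000, 0.5145, -0.5145, -0.6860).
e_1·w_2 = 0.0000·1 + 0.5145·0 + (-0.5145)·(-2) + (-0.6860)·(-2) = 2.4010.
u_2 = w_2 − 2.4010·e_1 = (1.0000, -1.2353, -0.7647, -0.3529).
‖u_2‖ = 1.7987, so e_2 = (0.5560, -0.6868, -0.4251, -0.1962).

Q = [[0.0000, 0.5560], [0.5145, -0.6868], [-0.5145, -0.4251], [-0.6860, -0.1962]], R = [[5.8310, 2.4010], [0.0000, 1.7987]]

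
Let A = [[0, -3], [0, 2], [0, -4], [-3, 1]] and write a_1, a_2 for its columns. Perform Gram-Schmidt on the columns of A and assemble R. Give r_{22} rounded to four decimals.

a_1 = (0, 0, 0, -3); ‖a_1‖ = 3.0000, so e_1 = (0.0000, 0.0000, 0.0000, -1.0000).
e_1·a_2 = 0.0000·(-3) + 0.0000·2 + 0.0000·(-4) + (-1.0000)·1 = -1.0000.
u_2 = a_2 + 1.0000·e_1 = (-3.0000, 2.0000, -4.0000, 0.0000).
r_{22} = ‖u_2‖ = 5.3852.

r_{22} = 5.3852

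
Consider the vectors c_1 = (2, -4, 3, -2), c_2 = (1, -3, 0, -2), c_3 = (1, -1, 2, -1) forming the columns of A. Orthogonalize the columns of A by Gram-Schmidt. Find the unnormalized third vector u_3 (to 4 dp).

q_1 = c_1/‖c_1‖ = (2, -4, 3, -2)/5.7446 = (0.3482, -0.6963, 0.5222, -0.3482).
r_{12} = q_1·c_2 = 3.1334.
u_2 = c_2 − 3.1334·q_1 = (-0.0909, -0.8182, -1.6364, -0.9091).
‖u_2‖ = 2.0449, so q_2 = (-0.0445, -0.4001, -0.8002, -0.4446).
r_{13} = q_1·c_3 = 2.4371; r_{23} = q_2·c_3 = -0.8002.
u_3 = c_3 − 2.4371·q_1 + 0.8002·q_2 = (0.1159, 0.3768, 0.0870, -0.5072).

u_3 = (0.1159, 0.3768, 0.0870, -0.5072)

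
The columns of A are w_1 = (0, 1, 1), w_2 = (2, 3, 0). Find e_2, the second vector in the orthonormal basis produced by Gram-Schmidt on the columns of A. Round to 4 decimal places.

w_1 = (0, 1, 1); ‖w_1‖ = 1.4142, so e_1 = (0.0000, 0.7071, 0.7071).
e_1·w_2 = 0.0000·2 + 0.7071·3 + 0.7071·0 = 2.1213.
u_2 = w_2 − 2.1213·e_1 = (2.0000, 1.5000, -1.5000).
‖u_2‖ = 2.9155, so e_2 = (0.6860, 0.5145, -0.5145).

e_2 = (0.6860, 0.5145, -0.5145)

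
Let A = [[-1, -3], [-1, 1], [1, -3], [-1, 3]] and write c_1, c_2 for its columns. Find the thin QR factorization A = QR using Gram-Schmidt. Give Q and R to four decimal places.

c_1 = (-1, -1, 1, -1); ‖c_1‖ = 2.0000, so e_1 = (-0.5000, -0.5000, 0.5000, -0.5000).
e_1·c_2 = (-0.5000)·(-3) + (-0.5000)·1 + 0.5000·(-3) + (-0.5000)·3 = -2.0000.
u_2 = c_2 + 2.0000·e_1 = (-4.0000, 0.0000, -2.0000, 2.0000).
‖u_2‖ = 4.8990, so e_2 = (-0.8165, 0.0000, -0.4082, 0.4082).

Q = [[-0.5000, -0.8165], [-0.5000, 0.0000], [0.5000, -0.4082], [-0.5000, 0.4082]], R = [[2.0000, -2.0000], [0.0000, 4.8990]]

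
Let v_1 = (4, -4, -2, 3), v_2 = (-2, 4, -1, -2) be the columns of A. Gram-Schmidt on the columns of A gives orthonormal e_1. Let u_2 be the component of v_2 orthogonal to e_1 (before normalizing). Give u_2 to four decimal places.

e_1 = v_1/‖v_1‖ = (4, -4, -2, 3)/6.7082 = (0.5963, -0.5963, -0.2981, 0.4472).
r_{12} = e_1·v_2 = -4.1740.
u_2 = v_2 + 4.1740·e_1 = (0.4889, 1.5111, -2.2444, -0.1333).

u_2 = (0.4889, 1.5111, -2.2444, -0.1333)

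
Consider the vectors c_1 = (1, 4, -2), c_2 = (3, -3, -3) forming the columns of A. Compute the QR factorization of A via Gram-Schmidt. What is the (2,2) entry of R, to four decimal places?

r_{22} = 5.1547

e_1 = c_1/‖c_1‖ = (1, 4, -2)/4.5826 = (0.2182, 0.8729, -0.4364).
r_{12} = e_1·c_2 = -0.6547.
u_2 = c_2 + 0.6547·e_1 = (3.1429, -2.4286, -3.2857).
r_{22} = ‖u_2‖ = 5.1547.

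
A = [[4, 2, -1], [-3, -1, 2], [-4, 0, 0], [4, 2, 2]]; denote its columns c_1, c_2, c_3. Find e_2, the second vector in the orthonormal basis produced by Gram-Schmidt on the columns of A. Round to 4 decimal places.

e_2 = (0.4082, 0.0000, 0.8165, 0.4082)

c_1 = (4, -3, -4, 4); ‖c_1‖ = 7.5498, so e_1 = (0.5298, -0.3974, -0.5298, 0.5298).
e_1·c_2 = 0.5298·2 + (-0.3974)·(-1) + (-0.5298)·0 + 0.5298·2 = 2.5166.
u_2 = c_2 − 2.5166·e_1 = (0.6667, 0.0000, 1.3333, 0.6667).
‖u_2‖ = 1.6330, so e_2 = (0.4082, 0.0000, 0.8165, 0.4082).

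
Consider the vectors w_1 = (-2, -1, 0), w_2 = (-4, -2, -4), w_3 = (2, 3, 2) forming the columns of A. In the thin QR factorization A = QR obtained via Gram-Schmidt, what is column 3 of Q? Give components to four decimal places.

w_1 = (-2, -1, 0); ‖w_1‖ = 2.2361, so q_1 = (-0.8944, -0.4472, 0.0000).
q_1·w_2 = (-0.8944)·(-4) + (-0.4472)·(-2) + 0.0000·(-4) = 4.4721.
u_2 = w_2 − 4.4721·q_1 = (0.0000, 0.0000, -4.0000).
‖u_2‖ = 4.0000, so q_2 = (0.0000, 0.0000, -1.0000).
q_1·w_3 = (-0.8944)·2 + (-0.4472)·3 + 0.0000·2 = -3.1305; q_2·w_3 = 0.0000·2 + 0.0000·3 + (-1.0000)·2 = -2.0000.
u_3 = w_3 + 3.1305·q_1 + 2.0000·q_2 = (-0.8000, 1.6000, 0.0000).
‖u_3‖ = 1.7889, so q_3 = (-0.4472, 0.8944, 0.0000).

q_3 = (-0.4472, 0.8944, 0.0000)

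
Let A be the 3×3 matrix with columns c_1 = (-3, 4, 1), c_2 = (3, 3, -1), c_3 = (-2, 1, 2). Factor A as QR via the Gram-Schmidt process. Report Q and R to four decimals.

Q = [[-0.5883, 0.7442, 0.3162], [0.7845, 0.6202, 0.0000], [0.1961, -0.2481, 0.9487]], R = [[5.0990, 0.3922, 2.3534], [0.0000, 4.3412, -1.3644], [0.0000, 0.0000, 1.2649]]

c_1 = (-3, 4, 1); ‖c_1‖ = 5.0990, so e_1 = (-0.5883, 0.7845, 0.1961).
e_1·c_2 = (-0.5883)·3 + 0.7845·3 + 0.1961·(-1) = 0.3922.
u_2 = c_2 − 0.3922·e_1 = (3.2308, 2.6923, -1.0769).
‖u_2‖ = 4.3412, so e_2 = (0.7442, 0.6202, -0.2481).
e_1·c_3 = (-0.5883)·(-2) + 0.7845·1 + 0.1961·2 = 2.3534; e_2·c_3 = 0.7442·(-2) + 0.6202·1 + (-0.2481)·2 = -1.3644.
u_3 = c_3 − 2.3534·e_1 + 1.3644·e_2 = (0.4000, 0.0000, 1.2000).
‖u_3‖ = 1.2649, so e_3 = (0.3162, 0.0000, 0.9487).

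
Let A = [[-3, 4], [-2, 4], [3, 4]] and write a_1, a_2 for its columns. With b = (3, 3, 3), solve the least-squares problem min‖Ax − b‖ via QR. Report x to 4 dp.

q_1 = a_1/‖a_1‖ = (-3, -2, 3)/4.6904 = (-0.6396, -0.4264, 0.6396).
r_{12} = q_1·a_2 = -1.7056.
u_2 = a_2 + 1.7056·q_1 = (2.9091, 3.2727, 5.0909).
‖u_2‖ = 6.7150, so q_2 = (0.4332, 0.4874, 0.7581).
Qᵀb = (-1.2792, 5.0362).
Back-substitute: x_2 = 5.0362/6.7150 = 0.7500.
x_1 = (-1.2792 + 1.7056·0.7500)/4.6904 = 0.0000.

x = (0.0000, 0.7500)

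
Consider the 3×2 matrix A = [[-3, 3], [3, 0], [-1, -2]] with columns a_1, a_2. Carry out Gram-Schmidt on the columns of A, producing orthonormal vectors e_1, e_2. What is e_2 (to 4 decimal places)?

e_2 = (0.5869, 0.3424, -0.7337)

a_1 = (-3, 3, -1); ‖a_1‖ = 4.3589, so e_1 = (-0.6882, 0.6882, -0.2294).
e_1·a_2 = (-0.6882)·3 + 0.6882·0 + (-0.2294)·(-2) = -1.6059.
u_2 = a_2 + 1.6059·e_1 = (1.8947, 1.1053, -2.3684).
‖u_2‖ = 3.2282, so e_2 = (0.5869, 0.3424, -0.7337).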